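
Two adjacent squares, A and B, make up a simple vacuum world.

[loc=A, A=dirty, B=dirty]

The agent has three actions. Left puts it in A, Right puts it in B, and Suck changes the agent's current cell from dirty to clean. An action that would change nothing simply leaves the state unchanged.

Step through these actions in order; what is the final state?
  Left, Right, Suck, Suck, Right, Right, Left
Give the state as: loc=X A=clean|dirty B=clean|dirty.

loc=A A=dirty B=clean

Left (#1): loc=A A=dirty B=dirty
Right (#2): loc=B A=dirty B=dirty
Suck (#3): loc=B A=dirty B=clean
Suck (#4): loc=B A=dirty B=clean
Right (#5): loc=B A=dirty B=clean
Right (#6): loc=B A=dirty B=clean
Left (#7): loc=A A=dirty B=clean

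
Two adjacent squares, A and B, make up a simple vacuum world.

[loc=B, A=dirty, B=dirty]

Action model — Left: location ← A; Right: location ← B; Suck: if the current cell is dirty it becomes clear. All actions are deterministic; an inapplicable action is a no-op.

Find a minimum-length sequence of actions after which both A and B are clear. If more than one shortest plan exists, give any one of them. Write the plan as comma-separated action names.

1. Suck → <B|dirty|clear>
2. Left → <A|dirty|clear>
3. Suck → <A|clear|clear>
min 3: Suck B + move + Suck A

Suck, Left, Suck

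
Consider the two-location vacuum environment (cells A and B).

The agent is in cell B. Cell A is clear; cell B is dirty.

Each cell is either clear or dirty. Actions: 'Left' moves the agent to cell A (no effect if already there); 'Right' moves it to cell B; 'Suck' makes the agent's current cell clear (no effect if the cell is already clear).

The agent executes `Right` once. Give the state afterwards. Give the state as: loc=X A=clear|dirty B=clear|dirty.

start: loc=B A=clear B=dirty
step 1/1 (Right): loc=B A=clear B=dirty

loc=B A=clear B=dirty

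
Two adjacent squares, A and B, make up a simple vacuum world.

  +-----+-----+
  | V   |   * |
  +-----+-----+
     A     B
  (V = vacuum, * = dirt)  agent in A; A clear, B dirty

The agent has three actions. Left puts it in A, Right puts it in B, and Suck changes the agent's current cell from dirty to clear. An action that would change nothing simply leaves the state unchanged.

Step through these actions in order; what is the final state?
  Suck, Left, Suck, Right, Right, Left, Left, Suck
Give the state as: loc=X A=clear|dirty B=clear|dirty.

Suck (#1): loc=A A=clear B=dirty
Left (#2): loc=A A=clear B=dirty
Suck (#3): loc=A A=clear B=dirty
Right (#4): loc=B A=clear B=dirty
Right (#5): loc=B A=clear B=dirty
Left (#6): loc=A A=clear B=dirty
Left (#7): loc=A A=clear B=dirty
Suck (#8): loc=A A=clear B=dirty

loc=A A=clear B=dirty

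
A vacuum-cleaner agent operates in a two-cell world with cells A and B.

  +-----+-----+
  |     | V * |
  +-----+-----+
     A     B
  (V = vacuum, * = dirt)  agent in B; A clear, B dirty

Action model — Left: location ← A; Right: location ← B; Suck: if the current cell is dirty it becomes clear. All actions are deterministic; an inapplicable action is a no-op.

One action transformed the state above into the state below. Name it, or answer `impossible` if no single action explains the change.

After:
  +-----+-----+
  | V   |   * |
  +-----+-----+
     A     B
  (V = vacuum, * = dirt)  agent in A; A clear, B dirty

try  Left: <A|clear|dirty>  ← match
try Right: <B|clear|dirty>
try  Suck: <B|clear|clear>

Left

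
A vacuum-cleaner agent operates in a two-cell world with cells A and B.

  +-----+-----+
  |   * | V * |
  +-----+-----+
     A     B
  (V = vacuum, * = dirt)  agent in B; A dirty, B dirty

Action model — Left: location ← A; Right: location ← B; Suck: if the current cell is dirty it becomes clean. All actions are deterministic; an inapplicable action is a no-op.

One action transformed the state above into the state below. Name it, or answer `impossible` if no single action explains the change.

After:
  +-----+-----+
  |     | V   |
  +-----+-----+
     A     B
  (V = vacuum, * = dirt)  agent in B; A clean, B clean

impossible

try  Left: loc=A A=dirty B=dirty
try Right: loc=B A=dirty B=dirty
try  Suck: loc=B A=dirty B=clean
no single action produces the after-state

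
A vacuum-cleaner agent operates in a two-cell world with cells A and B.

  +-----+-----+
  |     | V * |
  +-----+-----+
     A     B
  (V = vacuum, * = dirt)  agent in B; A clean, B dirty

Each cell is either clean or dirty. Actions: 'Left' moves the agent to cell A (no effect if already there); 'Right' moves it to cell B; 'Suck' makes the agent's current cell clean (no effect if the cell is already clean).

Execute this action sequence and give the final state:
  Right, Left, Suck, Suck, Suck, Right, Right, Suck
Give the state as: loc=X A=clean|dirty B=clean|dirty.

1) do Right; now loc=B A=clean B=dirty
2) do Left; now loc=A A=clean B=dirty
3) do Suck; now loc=A A=clean B=dirty
4) do Suck; now loc=A A=clean B=dirty
5) do Suck; now loc=A A=clean B=dirty
6) do Right; now loc=B A=clean B=dirty
7) do Right; now loc=B A=clean B=dirty
8) do Suck; now loc=B A=clean B=clean

loc=B A=clean B=clean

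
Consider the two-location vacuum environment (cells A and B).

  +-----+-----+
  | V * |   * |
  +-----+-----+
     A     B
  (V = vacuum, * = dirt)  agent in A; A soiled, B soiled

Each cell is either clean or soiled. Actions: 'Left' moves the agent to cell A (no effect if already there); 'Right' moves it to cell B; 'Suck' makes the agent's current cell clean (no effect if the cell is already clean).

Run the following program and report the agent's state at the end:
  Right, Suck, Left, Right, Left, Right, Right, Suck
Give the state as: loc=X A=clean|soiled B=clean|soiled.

loc=B A=soiled B=clean

step 1/8 (Right): loc=B A=soiled B=soiled
step 2/8 (Suck): loc=B A=soiled B=clean
step 3/8 (Left): loc=A A=soiled B=clean
step 4/8 (Right): loc=B A=soiled B=clean
step 5/8 (Left): loc=A A=soiled B=clean
step 6/8 (Right): loc=B A=soiled B=clean
step 7/8 (Right): loc=B A=soiled B=clean
step 8/8 (Suck): loc=B A=soiled B=clean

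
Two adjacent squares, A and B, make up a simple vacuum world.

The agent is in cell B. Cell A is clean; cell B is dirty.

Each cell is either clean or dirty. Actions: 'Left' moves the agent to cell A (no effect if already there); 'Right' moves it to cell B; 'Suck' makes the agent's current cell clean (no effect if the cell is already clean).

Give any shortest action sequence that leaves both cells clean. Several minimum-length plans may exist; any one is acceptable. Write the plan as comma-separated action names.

t=1 Suck ⇒ (B; A:clean, B:clean)
min 1: B is dirty, one Suck

Suck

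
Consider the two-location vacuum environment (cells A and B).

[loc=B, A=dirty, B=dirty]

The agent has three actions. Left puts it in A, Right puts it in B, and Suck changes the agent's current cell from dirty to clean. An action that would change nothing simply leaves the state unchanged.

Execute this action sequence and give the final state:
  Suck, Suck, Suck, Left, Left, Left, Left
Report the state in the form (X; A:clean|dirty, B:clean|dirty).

1) do Suck; now (B; A:dirty, B:clean)
2) do Suck; now (B; A:dirty, B:clean)
3) do Suck; now (B; A:dirty, B:clean)
4) do Left; now (A; A:dirty, B:clean)
5) do Left; now (A; A:dirty, B:clean)
6) do Left; now (A; A:dirty, B:clean)
7) do Left; now (A; A:dirty, B:clean)

(A; A:dirty, B:clean)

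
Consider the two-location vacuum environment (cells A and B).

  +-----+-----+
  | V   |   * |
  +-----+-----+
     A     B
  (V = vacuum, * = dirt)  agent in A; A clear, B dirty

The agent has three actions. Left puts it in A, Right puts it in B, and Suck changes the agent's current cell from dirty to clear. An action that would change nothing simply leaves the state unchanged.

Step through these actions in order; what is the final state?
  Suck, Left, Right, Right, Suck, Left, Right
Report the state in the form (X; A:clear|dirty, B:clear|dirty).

(B; A:clear, B:clear)

Suck (#1): (A; A:clear, B:dirty)
Left (#2): (A; A:clear, B:dirty)
Right (#3): (B; A:clear, B:dirty)
Right (#4): (B; A:clear, B:dirty)
Suck (#5): (B; A:clear, B:clear)
Left (#6): (A; A:clear, B:clear)
Right (#7): (B; A:clear, B:clear)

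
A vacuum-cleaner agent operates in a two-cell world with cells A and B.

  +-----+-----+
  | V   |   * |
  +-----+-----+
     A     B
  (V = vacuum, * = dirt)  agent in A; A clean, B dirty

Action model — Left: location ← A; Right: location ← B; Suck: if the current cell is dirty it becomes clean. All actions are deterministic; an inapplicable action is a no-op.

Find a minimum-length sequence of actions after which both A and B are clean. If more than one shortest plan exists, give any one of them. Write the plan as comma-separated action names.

Right, Suck

1) do Right; now <B|clean|dirty>
2) do Suck; now <B|clean|clean>
min 2: go B then Suck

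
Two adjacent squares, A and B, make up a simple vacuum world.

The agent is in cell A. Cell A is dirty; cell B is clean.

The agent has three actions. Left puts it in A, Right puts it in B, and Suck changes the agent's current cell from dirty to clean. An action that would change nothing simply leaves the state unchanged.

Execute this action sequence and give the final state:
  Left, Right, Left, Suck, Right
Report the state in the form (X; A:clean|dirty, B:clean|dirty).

(B; A:clean, B:clean)

1) do Left; now (A; A:dirty, B:clean)
2) do Right; now (B; A:dirty, B:clean)
3) do Left; now (A; A:dirty, B:clean)
4) do Suck; now (A; A:clean, B:clean)
5) do Right; now (B; A:clean, B:clean)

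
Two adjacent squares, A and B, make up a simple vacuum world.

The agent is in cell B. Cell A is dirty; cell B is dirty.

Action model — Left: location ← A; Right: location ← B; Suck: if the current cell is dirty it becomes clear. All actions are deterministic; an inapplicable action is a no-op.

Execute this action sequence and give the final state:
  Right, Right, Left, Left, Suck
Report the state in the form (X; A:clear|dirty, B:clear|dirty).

step 1/5 (Right): (B; A:dirty, B:dirty)
step 2/5 (Right): (B; A:dirty, B:dirty)
step 3/5 (Left): (A; A:dirty, B:dirty)
step 4/5 (Left): (A; A:dirty, B:dirty)
step 5/5 (Suck): (A; A:clear, B:dirty)

(A; A:clear, B:dirty)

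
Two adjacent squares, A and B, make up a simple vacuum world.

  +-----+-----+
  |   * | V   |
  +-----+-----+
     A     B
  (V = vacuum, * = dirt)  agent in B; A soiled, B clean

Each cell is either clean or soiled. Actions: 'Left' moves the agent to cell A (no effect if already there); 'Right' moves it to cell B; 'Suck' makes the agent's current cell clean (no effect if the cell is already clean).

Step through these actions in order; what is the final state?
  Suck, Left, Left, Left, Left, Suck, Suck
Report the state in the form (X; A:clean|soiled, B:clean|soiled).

(A; A:clean, B:clean)

1. Suck → (B; A:soiled, B:clean)
2. Left → (A; A:soiled, B:clean)
3. Left → (A; A:soiled, B:clean)
4. Left → (A; A:soiled, B:clean)
5. Left → (A; A:soiled, B:clean)
6. Suck → (A; A:clean, B:clean)
7. Suck → (A; A:clean, B:clean)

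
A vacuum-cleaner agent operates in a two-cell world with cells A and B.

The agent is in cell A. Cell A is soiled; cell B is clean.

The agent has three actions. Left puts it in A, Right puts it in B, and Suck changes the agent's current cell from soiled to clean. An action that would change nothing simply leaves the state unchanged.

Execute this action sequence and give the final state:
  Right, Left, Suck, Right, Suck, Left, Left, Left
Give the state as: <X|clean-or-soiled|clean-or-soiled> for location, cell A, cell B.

<A|clean|clean>

step 1/8 (Right): <B|soiled|clean>
step 2/8 (Left): <A|soiled|clean>
step 3/8 (Suck): <A|clean|clean>
step 4/8 (Right): <B|clean|clean>
step 5/8 (Suck): <B|clean|clean>
step 6/8 (Left): <A|clean|clean>
step 7/8 (Left): <A|clean|clean>
step 8/8 (Left): <A|clean|clean>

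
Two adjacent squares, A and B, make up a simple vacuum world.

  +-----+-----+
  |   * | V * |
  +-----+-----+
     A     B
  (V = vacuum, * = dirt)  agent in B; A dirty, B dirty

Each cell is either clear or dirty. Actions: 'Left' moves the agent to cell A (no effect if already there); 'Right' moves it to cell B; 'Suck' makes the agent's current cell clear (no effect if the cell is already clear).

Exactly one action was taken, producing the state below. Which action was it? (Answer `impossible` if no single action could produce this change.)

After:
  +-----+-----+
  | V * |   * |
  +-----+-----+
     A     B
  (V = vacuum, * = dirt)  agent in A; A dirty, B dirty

try  Left: in A — A dirty, B dirty  ← match
try Right: in B — A dirty, B dirty
try  Suck: in B — A dirty, B clear

Left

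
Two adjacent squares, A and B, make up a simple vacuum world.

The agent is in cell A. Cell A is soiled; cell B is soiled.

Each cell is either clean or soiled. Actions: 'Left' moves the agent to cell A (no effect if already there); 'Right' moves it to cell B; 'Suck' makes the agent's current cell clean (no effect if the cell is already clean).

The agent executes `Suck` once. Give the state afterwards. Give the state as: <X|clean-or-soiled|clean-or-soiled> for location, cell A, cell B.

<A|clean|soiled>

start: <A|soiled|soiled>
1) do Suck; now <A|clean|soiled>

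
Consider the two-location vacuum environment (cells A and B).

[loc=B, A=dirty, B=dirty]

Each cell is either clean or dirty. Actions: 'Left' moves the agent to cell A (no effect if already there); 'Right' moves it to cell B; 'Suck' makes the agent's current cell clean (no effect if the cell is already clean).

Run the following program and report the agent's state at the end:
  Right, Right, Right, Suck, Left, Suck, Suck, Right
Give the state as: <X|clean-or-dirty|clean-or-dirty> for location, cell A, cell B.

<B|clean|clean>

Right (#1): <B|dirty|dirty>
Right (#2): <B|dirty|dirty>
Right (#3): <B|dirty|dirty>
Suck (#4): <B|dirty|clean>
Left (#5): <A|dirty|clean>
Suck (#6): <A|clean|clean>
Suck (#7): <A|clean|clean>
Right (#8): <B|clean|clean>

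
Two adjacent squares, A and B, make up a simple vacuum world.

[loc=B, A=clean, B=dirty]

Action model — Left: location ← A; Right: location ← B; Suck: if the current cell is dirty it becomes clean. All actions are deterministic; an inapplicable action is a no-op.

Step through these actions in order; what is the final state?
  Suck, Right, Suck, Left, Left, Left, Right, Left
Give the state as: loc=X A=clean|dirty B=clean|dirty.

Suck (#1): loc=B A=clean B=clean
Right (#2): loc=B A=clean B=clean
Suck (#3): loc=B A=clean B=clean
Left (#4): loc=A A=clean B=clean
Left (#5): loc=A A=clean B=clean
Left (#6): loc=A A=clean B=clean
Right (#7): loc=B A=clean B=clean
Left (#8): loc=A A=clean B=clean

loc=A A=clean B=clean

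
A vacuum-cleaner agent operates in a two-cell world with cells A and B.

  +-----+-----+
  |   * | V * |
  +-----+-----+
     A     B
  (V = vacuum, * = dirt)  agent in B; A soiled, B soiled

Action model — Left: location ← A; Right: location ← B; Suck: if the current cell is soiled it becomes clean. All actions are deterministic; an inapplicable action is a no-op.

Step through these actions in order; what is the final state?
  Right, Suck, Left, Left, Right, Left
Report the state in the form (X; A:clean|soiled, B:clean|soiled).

(A; A:soiled, B:clean)

1) do Right; now (B; A:soiled, B:soiled)
2) do Suck; now (B; A:soiled, B:clean)
3) do Left; now (A; A:soiled, B:clean)
4) do Left; now (A; A:soiled, B:clean)
5) do Right; now (B; A:soiled, B:clean)
6) do Left; now (A; A:soiled, B:clean)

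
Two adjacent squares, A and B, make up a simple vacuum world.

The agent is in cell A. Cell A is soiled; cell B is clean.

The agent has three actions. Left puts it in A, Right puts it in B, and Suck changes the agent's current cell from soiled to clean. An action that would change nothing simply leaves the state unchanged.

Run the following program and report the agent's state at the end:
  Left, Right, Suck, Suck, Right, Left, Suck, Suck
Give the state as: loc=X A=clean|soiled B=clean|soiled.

t=1 Left ⇒ loc=A A=soiled B=clean
t=2 Right ⇒ loc=B A=soiled B=clean
t=3 Suck ⇒ loc=B A=soiled B=clean
t=4 Suck ⇒ loc=B A=soiled B=clean
t=5 Right ⇒ loc=B A=soiled B=clean
t=6 Left ⇒ loc=A A=soiled B=clean
t=7 Suck ⇒ loc=A A=clean B=clean
t=8 Suck ⇒ loc=A A=clean B=clean

loc=A A=clean B=clean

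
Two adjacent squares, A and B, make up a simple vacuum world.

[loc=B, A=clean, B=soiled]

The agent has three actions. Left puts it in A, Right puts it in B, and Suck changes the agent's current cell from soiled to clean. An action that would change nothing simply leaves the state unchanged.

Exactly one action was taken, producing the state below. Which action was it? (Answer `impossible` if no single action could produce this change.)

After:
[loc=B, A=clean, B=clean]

try  Left: <A|clean|soiled>
try Right: <B|clean|soiled>
try  Suck: <B|clean|clean>  ← match

Suck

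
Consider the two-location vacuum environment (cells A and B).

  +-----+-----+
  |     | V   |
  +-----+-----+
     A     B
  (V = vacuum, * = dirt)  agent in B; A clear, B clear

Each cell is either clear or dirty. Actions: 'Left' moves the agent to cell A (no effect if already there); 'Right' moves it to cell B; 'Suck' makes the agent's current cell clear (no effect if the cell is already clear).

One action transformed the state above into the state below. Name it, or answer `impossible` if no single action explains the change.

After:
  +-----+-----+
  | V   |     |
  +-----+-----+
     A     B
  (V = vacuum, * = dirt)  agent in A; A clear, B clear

Left

try  Left: in A — A clear, B clear  ← match
try Right: in B — A clear, B clear
try  Suck: in B — A clear, B clear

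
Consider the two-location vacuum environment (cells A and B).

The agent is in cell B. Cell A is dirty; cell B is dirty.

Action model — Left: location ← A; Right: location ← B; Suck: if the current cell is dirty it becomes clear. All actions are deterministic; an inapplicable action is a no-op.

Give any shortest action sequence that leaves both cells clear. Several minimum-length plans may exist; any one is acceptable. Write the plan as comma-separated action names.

[1] after Suck: loc=B A=dirty B=clear
[2] after Left: loc=A A=dirty B=clear
[3] after Suck: loc=A A=clear B=clear
min 3: Suck B + move + Suck A

Suck, Left, Suck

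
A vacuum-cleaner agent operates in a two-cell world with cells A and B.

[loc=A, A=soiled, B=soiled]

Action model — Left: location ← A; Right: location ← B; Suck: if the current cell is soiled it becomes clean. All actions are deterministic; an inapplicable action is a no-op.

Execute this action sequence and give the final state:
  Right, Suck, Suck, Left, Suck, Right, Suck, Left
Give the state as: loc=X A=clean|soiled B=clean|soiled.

1. Right → loc=B A=soiled B=soiled
2. Suck → loc=B A=soiled B=clean
3. Suck → loc=B A=soiled B=clean
4. Left → loc=A A=soiled B=clean
5. Suck → loc=A A=clean B=clean
6. Right → loc=B A=clean B=clean
7. Suck → loc=B A=clean B=clean
8. Left → loc=A A=clean B=clean

loc=A A=clean B=clean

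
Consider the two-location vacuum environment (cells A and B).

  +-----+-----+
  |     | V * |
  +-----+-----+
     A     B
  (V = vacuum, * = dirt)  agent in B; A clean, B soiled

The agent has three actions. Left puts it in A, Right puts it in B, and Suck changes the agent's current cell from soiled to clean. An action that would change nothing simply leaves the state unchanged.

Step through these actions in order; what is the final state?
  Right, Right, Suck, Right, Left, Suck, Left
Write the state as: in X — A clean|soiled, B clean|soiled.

in A — A clean, B clean

Right (#1): in B — A clean, B soiled
Right (#2): in B — A clean, B soiled
Suck (#3): in B — A clean, B clean
Right (#4): in B — A clean, B clean
Left (#5): in A — A clean, B clean
Suck (#6): in A — A clean, B clean
Left (#7): in A — A clean, B clean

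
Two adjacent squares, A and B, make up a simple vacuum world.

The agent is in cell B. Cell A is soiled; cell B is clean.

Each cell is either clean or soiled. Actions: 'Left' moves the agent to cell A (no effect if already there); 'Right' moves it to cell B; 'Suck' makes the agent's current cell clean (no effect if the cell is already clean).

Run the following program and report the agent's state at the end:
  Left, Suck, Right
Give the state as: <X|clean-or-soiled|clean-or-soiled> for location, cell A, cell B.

<B|clean|clean>

1) do Left; now <A|soiled|clean>
2) do Suck; now <A|clean|clean>
3) do Right; now <B|clean|clean>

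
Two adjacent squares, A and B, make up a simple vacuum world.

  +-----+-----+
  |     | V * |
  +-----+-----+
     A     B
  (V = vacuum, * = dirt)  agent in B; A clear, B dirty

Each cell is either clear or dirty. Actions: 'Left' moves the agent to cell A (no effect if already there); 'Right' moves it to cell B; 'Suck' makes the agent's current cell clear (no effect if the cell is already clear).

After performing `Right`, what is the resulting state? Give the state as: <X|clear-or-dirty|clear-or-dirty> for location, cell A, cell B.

<B|clear|dirty>

start: <B|clear|dirty>
Right (#1): <B|clear|dirty>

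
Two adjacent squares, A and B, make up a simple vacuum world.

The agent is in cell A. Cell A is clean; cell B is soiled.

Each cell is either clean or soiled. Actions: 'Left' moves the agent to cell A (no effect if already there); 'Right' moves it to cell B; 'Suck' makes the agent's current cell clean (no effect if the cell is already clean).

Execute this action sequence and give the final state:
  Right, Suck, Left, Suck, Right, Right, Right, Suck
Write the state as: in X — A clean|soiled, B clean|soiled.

in B — A clean, B clean

t=1 Right ⇒ in B — A clean, B soiled
t=2 Suck ⇒ in B — A clean, B clean
t=3 Left ⇒ in A — A clean, B clean
t=4 Suck ⇒ in A — A clean, B clean
t=5 Right ⇒ in B — A clean, B clean
t=6 Right ⇒ in B — A clean, B clean
t=7 Right ⇒ in B — A clean, B clean
t=8 Suck ⇒ in B — A clean, B clean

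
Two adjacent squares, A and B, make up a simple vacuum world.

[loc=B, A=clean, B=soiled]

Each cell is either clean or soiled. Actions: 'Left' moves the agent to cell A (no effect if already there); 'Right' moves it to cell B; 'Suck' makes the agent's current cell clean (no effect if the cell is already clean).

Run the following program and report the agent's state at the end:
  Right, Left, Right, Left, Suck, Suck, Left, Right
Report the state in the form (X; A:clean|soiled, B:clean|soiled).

(B; A:clean, B:soiled)

1) do Right; now (B; A:clean, B:soiled)
2) do Left; now (A; A:clean, B:soiled)
3) do Right; now (B; A:clean, B:soiled)
4) do Left; now (A; A:clean, B:soiled)
5) do Suck; now (A; A:clean, B:soiled)
6) do Suck; now (A; A:clean, B:soiled)
7) do Left; now (A; A:clean, B:soiled)
8) do Right; now (B; A:clean, B:soiled)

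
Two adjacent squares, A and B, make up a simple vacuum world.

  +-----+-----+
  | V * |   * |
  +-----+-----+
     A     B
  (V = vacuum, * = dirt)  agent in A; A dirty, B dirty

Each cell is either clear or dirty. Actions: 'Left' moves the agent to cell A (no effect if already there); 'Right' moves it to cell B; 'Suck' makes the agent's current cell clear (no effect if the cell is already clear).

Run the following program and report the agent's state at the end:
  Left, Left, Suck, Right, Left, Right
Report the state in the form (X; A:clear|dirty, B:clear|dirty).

(B; A:clear, B:dirty)

1) do Left; now (A; A:dirty, B:dirty)
2) do Left; now (A; A:dirty, B:dirty)
3) do Suck; now (A; A:clear, B:dirty)
4) do Right; now (B; A:clear, B:dirty)
5) do Left; now (A; A:clear, B:dirty)
6) do Right; now (B; A:clear, B:dirty)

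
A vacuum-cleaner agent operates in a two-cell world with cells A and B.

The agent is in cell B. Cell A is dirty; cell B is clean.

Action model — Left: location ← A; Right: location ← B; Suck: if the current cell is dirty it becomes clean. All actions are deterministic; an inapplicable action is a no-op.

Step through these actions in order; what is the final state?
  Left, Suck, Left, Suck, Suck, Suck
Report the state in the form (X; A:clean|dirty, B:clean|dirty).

(A; A:clean, B:clean)

t=1 Left ⇒ (A; A:dirty, B:clean)
t=2 Suck ⇒ (A; A:clean, B:clean)
t=3 Left ⇒ (A; A:clean, B:clean)
t=4 Suck ⇒ (A; A:clean, B:clean)
t=5 Suck ⇒ (A; A:clean, B:clean)
t=6 Suck ⇒ (A; A:clean, B:clean)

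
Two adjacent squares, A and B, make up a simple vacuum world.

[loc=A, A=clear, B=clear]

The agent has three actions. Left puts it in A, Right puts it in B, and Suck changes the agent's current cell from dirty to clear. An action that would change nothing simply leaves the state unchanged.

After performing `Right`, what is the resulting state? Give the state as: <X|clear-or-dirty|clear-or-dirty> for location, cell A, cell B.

start: <A|clear|clear>
t=1 Right ⇒ <B|clear|clear>

<B|clear|clear>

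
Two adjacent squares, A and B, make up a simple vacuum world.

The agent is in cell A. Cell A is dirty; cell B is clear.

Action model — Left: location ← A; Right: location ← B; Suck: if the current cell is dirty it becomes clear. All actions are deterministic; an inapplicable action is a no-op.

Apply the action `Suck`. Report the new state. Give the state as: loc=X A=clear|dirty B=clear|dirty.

loc=A A=clear B=clear

start: loc=A A=dirty B=clear
1. Suck → loc=A A=clear B=clear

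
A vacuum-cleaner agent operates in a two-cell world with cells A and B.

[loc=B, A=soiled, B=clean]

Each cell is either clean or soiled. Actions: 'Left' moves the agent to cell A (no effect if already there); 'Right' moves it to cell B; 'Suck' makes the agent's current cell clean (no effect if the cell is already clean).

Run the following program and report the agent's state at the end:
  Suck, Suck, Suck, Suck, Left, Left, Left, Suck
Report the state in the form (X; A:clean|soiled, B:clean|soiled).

1) do Suck; now (B; A:soiled, B:clean)
2) do Suck; now (B; A:soiled, B:clean)
3) do Suck; now (B; A:soiled, B:clean)
4) do Suck; now (B; A:soiled, B:clean)
5) do Left; now (A; A:soiled, B:clean)
6) do Left; now (A; A:soiled, B:clean)
7) do Left; now (A; A:soiled, B:clean)
8) do Suck; now (A; A:clean, B:clean)

(A; A:clean, B:clean)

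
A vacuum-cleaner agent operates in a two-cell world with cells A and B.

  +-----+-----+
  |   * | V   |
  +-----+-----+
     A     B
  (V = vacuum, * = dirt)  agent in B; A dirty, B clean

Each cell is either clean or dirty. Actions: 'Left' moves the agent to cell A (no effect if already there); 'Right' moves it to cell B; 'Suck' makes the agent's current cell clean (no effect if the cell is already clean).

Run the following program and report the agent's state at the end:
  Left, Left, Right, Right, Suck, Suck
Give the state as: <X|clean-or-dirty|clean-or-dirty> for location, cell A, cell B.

t=1 Left ⇒ <A|dirty|clean>
t=2 Left ⇒ <A|dirty|clean>
t=3 Right ⇒ <B|dirty|clean>
t=4 Right ⇒ <B|dirty|clean>
t=5 Suck ⇒ <B|dirty|clean>
t=6 Suck ⇒ <B|dirty|clean>

<B|dirty|clean>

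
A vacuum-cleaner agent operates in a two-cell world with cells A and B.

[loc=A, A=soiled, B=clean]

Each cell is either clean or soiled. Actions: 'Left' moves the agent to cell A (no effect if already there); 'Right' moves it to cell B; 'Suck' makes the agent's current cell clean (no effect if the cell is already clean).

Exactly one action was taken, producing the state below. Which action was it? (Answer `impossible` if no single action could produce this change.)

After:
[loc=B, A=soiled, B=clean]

try  Left: <A|soiled|clean>
try Right: <B|soiled|clean>  ← match
try  Suck: <A|clean|clean>

Right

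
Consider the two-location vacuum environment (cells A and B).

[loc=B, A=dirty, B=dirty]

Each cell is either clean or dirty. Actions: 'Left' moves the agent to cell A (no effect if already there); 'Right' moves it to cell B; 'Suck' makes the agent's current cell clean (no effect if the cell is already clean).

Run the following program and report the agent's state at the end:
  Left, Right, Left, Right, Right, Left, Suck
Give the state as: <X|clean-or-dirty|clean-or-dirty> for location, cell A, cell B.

Left (#1): <A|dirty|dirty>
Right (#2): <B|dirty|dirty>
Left (#3): <A|dirty|dirty>
Right (#4): <B|dirty|dirty>
Right (#5): <B|dirty|dirty>
Left (#6): <A|dirty|dirty>
Suck (#7): <A|clean|dirty>

<A|clean|dirty>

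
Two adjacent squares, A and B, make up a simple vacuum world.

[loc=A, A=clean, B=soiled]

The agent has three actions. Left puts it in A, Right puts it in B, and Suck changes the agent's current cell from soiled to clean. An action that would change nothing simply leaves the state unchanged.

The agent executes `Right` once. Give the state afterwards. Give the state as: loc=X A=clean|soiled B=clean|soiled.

start: loc=A A=clean B=soiled
step 1/1 (Right): loc=B A=clean B=soiled

loc=B A=clean B=soiled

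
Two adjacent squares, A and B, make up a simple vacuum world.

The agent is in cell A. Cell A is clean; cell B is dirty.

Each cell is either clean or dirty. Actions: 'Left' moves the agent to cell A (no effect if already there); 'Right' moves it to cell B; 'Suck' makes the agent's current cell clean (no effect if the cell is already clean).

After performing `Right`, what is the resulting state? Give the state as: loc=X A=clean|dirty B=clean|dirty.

loc=B A=clean B=dirty

start: loc=A A=clean B=dirty
t=1 Right ⇒ loc=B A=clean B=dirty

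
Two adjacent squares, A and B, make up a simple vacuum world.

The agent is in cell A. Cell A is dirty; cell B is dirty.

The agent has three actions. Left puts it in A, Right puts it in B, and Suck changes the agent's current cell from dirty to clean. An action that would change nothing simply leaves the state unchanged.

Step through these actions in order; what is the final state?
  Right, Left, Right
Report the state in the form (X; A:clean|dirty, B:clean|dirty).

(B; A:dirty, B:dirty)

step 1/3 (Right): (B; A:dirty, B:dirty)
step 2/3 (Left): (A; A:dirty, B:dirty)
step 3/3 (Right): (B; A:dirty, B:dirty)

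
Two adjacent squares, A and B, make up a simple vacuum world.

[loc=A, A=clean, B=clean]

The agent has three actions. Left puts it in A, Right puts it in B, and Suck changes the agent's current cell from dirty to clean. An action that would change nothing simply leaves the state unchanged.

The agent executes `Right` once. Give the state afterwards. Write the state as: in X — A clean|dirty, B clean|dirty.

in B — A clean, B clean

start: in A — A clean, B clean
1) do Right; now in B — A clean, B clean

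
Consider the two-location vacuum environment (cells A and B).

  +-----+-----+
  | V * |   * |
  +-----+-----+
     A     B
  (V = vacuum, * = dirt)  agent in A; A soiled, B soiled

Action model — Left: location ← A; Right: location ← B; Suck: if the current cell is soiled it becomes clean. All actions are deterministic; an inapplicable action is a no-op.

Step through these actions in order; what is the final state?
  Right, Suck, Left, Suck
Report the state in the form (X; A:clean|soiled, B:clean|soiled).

(A; A:clean, B:clean)

step 1/4 (Right): (B; A:soiled, B:soiled)
step 2/4 (Suck): (B; A:soiled, B:clean)
step 3/4 (Left): (A; A:soiled, B:clean)
step 4/4 (Suck): (A; A:clean, B:clean)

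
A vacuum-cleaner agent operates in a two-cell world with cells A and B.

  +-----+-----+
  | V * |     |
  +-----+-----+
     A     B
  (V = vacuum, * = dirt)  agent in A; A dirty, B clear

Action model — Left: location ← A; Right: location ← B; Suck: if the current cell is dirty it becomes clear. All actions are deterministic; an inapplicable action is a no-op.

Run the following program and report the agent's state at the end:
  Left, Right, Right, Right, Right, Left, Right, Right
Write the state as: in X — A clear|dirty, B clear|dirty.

in B — A dirty, B clear

Left (#1): in A — A dirty, B clear
Right (#2): in B — A dirty, B clear
Right (#3): in B — A dirty, B clear
Right (#4): in B — A dirty, B clear
Right (#5): in B — A dirty, B clear
Left (#6): in A — A dirty, B clear
Right (#7): in B — A dirty, B clear
Right (#8): in B — A dirty, B clear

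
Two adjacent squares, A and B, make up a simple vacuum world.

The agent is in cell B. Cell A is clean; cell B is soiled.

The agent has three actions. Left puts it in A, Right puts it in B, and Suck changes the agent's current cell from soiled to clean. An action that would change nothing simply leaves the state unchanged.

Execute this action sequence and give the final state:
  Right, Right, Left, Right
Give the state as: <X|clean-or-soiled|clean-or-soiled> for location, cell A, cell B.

Right (#1): <B|clean|soiled>
Right (#2): <B|clean|soiled>
Left (#3): <A|clean|soiled>
Right (#4): <B|clean|soiled>

<B|clean|soiled>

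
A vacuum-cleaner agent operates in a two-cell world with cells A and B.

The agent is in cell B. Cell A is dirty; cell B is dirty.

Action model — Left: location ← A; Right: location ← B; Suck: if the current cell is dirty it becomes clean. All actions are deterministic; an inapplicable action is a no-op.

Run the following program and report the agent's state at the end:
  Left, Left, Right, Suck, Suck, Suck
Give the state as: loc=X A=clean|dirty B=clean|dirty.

Left (#1): loc=A A=dirty B=dirty
Left (#2): loc=A A=dirty B=dirty
Right (#3): loc=B A=dirty B=dirty
Suck (#4): loc=B A=dirty B=clean
Suck (#5): loc=B A=dirty B=clean
Suck (#6): loc=B A=dirty B=clean

loc=B A=dirty B=clean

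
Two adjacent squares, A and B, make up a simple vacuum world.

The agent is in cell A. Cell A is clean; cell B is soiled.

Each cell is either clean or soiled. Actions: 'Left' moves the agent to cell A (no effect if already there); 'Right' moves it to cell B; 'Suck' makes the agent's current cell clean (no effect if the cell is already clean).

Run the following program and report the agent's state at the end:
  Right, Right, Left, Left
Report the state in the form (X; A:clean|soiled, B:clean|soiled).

(A; A:clean, B:soiled)

1) do Right; now (B; A:clean, B:soiled)
2) do Right; now (B; A:clean, B:soiled)
3) do Left; now (A; A:clean, B:soiled)
4) do Left; now (A; A:clean, B:soiled)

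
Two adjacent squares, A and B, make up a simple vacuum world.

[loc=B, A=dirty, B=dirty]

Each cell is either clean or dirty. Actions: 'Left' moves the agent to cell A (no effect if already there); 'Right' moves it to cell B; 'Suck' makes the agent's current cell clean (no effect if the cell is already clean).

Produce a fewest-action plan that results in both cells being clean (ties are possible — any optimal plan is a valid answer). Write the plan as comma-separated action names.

1) do Suck; now <B|dirty|clean>
2) do Left; now <A|dirty|clean>
3) do Suck; now <A|clean|clean>
min 3: Suck B + move + Suck A

Suck, Left, Suck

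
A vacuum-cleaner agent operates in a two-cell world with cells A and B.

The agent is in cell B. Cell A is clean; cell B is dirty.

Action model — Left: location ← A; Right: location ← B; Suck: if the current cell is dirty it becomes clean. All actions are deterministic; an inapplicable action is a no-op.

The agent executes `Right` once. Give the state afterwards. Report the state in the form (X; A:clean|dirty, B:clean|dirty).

start: (B; A:clean, B:dirty)
1) do Right; now (B; A:clean, B:dirty)

(B; A:clean, B:dirty)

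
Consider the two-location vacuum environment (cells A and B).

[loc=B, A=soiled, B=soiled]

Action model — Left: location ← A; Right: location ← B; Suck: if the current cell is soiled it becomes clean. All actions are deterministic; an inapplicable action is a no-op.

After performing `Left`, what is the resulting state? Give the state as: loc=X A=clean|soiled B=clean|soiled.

loc=A A=soiled B=soiled

start: loc=B A=soiled B=soiled
[1] after Left: loc=A A=soiled B=soiled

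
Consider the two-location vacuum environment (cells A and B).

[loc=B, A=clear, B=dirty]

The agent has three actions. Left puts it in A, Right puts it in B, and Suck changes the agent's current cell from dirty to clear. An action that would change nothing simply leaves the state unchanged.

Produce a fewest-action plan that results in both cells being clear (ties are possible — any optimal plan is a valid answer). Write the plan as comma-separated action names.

Suck

step 1/1 (Suck): (B; A:clear, B:clear)
min 1: B is dirty, one Suck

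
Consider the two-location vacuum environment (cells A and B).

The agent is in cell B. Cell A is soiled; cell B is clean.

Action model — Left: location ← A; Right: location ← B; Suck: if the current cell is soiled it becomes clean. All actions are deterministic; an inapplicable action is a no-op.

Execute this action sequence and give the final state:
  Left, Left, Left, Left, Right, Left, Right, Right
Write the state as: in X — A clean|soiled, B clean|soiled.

Left (#1): in A — A soiled, B clean
Left (#2): in A — A soiled, B clean
Left (#3): in A — A soiled, B clean
Left (#4): in A — A soiled, B clean
Right (#5): in B — A soiled, B clean
Left (#6): in A — A soiled, B clean
Right (#7): in B — A soiled, B clean
Right (#8): in B — A soiled, B clean

in B — A soiled, B clean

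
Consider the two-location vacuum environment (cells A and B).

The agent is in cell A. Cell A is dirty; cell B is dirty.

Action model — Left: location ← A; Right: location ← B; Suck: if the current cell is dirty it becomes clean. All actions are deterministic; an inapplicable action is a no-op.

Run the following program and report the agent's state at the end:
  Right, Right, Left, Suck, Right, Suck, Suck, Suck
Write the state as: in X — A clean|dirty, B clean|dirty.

1. Right → in B — A dirty, B dirty
2. Right → in B — A dirty, B dirty
3. Left → in A — A dirty, B dirty
4. Suck → in A — A clean, B dirty
5. Right → in B — A clean, B dirty
6. Suck → in B — A clean, B clean
7. Suck → in B — A clean, B clean
8. Suck → in B — A clean, B clean

in B — A clean, B clean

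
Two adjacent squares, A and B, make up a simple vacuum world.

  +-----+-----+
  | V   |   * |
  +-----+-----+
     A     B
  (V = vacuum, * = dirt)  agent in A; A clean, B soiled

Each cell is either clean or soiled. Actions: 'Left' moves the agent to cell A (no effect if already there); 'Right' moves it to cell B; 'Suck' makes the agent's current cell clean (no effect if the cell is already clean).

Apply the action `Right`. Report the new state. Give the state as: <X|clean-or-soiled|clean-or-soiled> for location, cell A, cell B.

start: <A|clean|soiled>
step 1/1 (Right): <B|clean|soiled>

<B|clean|soiled>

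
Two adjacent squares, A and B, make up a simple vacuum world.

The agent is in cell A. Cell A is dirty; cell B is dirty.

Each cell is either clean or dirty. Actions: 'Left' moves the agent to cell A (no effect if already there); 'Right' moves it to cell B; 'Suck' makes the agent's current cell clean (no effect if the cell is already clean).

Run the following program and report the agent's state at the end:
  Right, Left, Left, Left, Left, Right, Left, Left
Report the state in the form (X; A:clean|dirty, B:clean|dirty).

(A; A:dirty, B:dirty)

[1] after Right: (B; A:dirty, B:dirty)
[2] after Left: (A; A:dirty, B:dirty)
[3] after Left: (A; A:dirty, B:dirty)
[4] after Left: (A; A:dirty, B:dirty)
[5] after Left: (A; A:dirty, B:dirty)
[6] after Right: (B; A:dirty, B:dirty)
[7] after Left: (A; A:dirty, B:dirty)
[8] after Left: (A; A:dirty, B:dirty)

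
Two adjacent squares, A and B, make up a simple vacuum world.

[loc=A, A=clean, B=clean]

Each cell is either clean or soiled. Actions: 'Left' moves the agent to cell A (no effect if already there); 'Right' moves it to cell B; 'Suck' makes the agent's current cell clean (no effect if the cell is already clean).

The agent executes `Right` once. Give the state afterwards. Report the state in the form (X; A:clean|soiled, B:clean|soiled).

start: (A; A:clean, B:clean)
1. Right → (B; A:clean, B:clean)

(B; A:clean, B:clean)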